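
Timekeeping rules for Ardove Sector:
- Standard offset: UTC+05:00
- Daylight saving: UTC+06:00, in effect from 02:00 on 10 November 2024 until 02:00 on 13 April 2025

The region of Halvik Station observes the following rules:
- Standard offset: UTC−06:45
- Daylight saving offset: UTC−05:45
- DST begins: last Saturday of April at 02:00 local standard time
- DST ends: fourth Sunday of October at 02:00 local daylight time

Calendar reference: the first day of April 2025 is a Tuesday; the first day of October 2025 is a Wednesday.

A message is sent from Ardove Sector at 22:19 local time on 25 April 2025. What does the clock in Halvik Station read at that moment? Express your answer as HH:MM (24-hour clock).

25 April 2025 does not fall between 10 November 2024 and 13 April 2025, so daylight saving is not in effect and Ardove Sector is at UTC+05:00.
22:19 Ardove Sector − 5h = 17:19 UTC.
1 April 2025 is a Tuesday, so Saturdays fall on 5, 12, 19, 26; the last is April 26.
1 October 2025 is a Wednesday, so the first Sunday is October 5 and the fourth is October 26.
At the standard offset (UTC−06:45), 17:19 UTC − 6h45m = 10:34 Halvik Station standard time.
The standard-time date in Halvik Station, 25 April 2025, does not fall between 26 April and 26 October, so daylight saving is not in effect and Halvik Station is at UTC−06:45.
17:19 UTC − 6h45m = 10:34 Halvik Station.

10:34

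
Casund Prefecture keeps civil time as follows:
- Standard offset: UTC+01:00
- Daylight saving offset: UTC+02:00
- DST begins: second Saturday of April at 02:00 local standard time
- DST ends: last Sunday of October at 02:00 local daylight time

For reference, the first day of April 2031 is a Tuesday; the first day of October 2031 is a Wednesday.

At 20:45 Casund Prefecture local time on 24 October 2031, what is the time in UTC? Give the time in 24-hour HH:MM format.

18:45

1 April 2031 is a Tuesday, so the first Saturday is April 5 and the second is April 12.
1 October 2031 is a Wednesday, so Sundays fall on 5, 12, 19, 26; the last is October 26.
24 October 2031 falls between 12 April and 26 October, so daylight saving is in effect and Casund Prefecture is at UTC+02:00.
20:45 local − 2h = 18:45 UTC.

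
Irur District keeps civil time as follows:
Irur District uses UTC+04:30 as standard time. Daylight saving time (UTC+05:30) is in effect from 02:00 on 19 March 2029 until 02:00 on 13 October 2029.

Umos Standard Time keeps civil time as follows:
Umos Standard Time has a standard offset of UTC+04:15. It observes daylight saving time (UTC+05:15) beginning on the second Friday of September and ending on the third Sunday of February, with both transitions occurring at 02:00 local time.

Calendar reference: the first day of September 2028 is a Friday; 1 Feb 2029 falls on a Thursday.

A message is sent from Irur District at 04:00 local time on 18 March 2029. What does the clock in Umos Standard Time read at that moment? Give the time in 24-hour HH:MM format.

18 March 2029 is outside the daylight-saving period (19 March – 13 October), so Irur District is on standard time, UTC+04:30.
04:00 Irur District − 4h30m = 23:30 UTC (rolling into the previous day, 17 March 2029).
1 September 2028 is a Friday, so the first Friday is September 1 and the second is September 8.
1 February 2029 is a Thursday, so the first Sunday is February 4 and the third is February 18.
At the standard offset (UTC+04:15), 23:30 UTC + 4h15m = 03:45 Umos Standard Time standard time (rolling into the next day, 18 March 2029).
Daylight saving runs 8 September 2028 – 18 February 2029; the standard-time date in Umos Standard Time, 18 March 2029, is outside that window, so Umos Standard Time is on standard time at UTC+04:15.
23:30 UTC + 4h15m = 03:45 Umos Standard Time (rolling into the next day, 18 March 2029).

03:45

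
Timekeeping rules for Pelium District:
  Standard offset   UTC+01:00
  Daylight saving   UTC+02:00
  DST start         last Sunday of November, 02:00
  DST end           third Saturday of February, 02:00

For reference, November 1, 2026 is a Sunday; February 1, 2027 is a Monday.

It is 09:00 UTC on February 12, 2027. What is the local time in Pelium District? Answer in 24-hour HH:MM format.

11:00

1 November 2026 is a Sunday, so Sundays fall on 1, 8, 15, 22, 29; the last is November 29.
1 February 2027 is a Monday, so the first Saturday is February 6 and the third is February 20.
At the standard offset (UTC+01:00), 09:00 UTC + 1h = 10:00 Pelium District standard time.
The standard-time date in Pelium District, February 12, 2027, lies within the daylight-saving period (29 November 2026 – 20 February 2027), so Pelium District is on daylight time, UTC+02:00.
09:00 UTC + 2h = 11:00 local.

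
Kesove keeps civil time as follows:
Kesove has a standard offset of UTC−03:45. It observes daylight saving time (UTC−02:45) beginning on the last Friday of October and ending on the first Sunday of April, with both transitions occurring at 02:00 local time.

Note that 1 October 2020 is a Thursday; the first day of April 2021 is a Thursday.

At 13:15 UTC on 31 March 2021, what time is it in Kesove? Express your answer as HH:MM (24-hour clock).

10:30

1 October 2020 is a Thursday, so Fridays fall on 2, 9, 16, 23, 30; the last is October 30.
1 April 2021 is a Thursday, so the first Sunday is April 4.
At the standard offset (UTC−03:45), 13:15 UTC − 3h45m = 09:30 Kesove standard time.
The standard-time date in Kesove, 31 March 2021, falls between 30 October 2020 and 4 April 2021, so daylight saving is in effect and Kesove is at UTC−02:45.
13:15 UTC − 2h45m = 10:30 local.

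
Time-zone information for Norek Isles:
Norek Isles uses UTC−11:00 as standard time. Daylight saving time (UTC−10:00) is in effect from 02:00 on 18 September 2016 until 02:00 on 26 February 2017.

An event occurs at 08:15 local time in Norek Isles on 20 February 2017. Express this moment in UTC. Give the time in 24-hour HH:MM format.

18:15

Daylight saving runs 18 September 2016 – 26 February 2017; 20 February 2017 is inside that window, so Norek Isles is at UTC−10:00.
08:15 local + 10h = 18:15 UTC.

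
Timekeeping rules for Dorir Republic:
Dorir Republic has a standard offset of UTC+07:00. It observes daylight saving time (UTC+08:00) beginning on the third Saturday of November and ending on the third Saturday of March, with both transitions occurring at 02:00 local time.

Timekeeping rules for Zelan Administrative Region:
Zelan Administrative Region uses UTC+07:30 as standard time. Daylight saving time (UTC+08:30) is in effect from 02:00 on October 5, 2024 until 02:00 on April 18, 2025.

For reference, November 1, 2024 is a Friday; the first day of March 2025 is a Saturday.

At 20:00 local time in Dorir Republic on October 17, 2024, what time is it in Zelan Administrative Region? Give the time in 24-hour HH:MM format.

1 November 2024 is a Friday, so the first Saturday is November 2 and the third is November 16.
1 March 2025 is a Saturday, so the first Saturday is March 1 and the third is March 15.
Daylight saving runs 16 November 2024 – 15 March 2025; October 17, 2024 is outside that window, so Dorir Republic is on standard time at UTC+07:00.
20:00 Dorir Republic − 7h = 13:00 UTC.
At the standard offset (UTC+07:30), 13:00 UTC + 7h30m = 20:30 Zelan Administrative Region standard time.
The standard-time date in Zelan Administrative Region, October 17, 2024, lies within the daylight-saving period (5 October 2024 – 18 April 2025), so Zelan Administrative Region is on daylight time, UTC+08:30.
13:00 UTC + 8h30m = 21:30 Zelan Administrative Region.

21:30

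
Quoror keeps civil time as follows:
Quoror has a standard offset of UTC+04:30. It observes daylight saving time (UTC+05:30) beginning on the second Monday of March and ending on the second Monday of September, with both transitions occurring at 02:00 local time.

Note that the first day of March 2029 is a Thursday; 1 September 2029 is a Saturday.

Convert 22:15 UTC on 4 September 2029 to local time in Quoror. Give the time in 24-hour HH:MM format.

03:45

1 March 2029 is a Thursday, so the first Monday is March 5 and the second is March 12.
1 September 2029 is a Saturday, so the first Monday is September 3 and the second is September 10.
At the standard offset (UTC+04:30), 22:15 UTC + 4h30m = 02:45 Quoror standard time (rolling into the next day, 5 September 2029).
Daylight saving runs 12 March – 10 September; the standard-time date in Quoror, 5 September 2029, is inside that window, so Quoror is at UTC+05:30.
22:15 UTC + 5h30m = 03:45 local (rolling into the next day, 5 September 2029).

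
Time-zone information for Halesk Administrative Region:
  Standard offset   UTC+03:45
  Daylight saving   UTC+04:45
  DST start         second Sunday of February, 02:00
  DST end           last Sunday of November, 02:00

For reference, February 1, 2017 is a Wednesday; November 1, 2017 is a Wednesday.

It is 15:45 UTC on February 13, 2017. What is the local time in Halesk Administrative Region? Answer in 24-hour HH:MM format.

20:30

1 February 2017 is a Wednesday, so the first Sunday is February 5 and the second is February 12.
1 November 2017 is a Wednesday, so Sundays fall on 5, 12, 19, 26; the last is November 26.
At the standard offset (UTC+03:45), 15:45 UTC + 3h45m = 19:30 Halesk Administrative Region standard time.
The standard-time date in Halesk Administrative Region, February 13, 2017, falls between 12 February and 26 November, so daylight saving is in effect and Halesk Administrative Region is at UTC+04:45.
15:45 UTC + 4h45m = 20:30 local.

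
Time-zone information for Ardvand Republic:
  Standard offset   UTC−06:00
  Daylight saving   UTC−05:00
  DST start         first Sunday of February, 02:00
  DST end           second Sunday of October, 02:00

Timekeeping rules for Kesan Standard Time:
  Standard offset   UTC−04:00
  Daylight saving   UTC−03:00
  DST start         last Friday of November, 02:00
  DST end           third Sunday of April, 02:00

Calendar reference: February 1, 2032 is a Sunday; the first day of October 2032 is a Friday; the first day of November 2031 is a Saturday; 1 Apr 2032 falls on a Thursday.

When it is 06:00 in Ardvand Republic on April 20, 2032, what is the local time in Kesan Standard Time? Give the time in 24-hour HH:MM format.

07:00

1 February 2032 is a Sunday, so the first Sunday is February 1.
1 October 2032 is a Friday, so the first Sunday is October 3 and the second is October 10.
Daylight saving runs 1 February – 10 October; April 20, 2032 is inside that window, so Ardvand Republic is at UTC−05:00.
06:00 Ardvand Republic + 5h = 11:00 UTC.
1 November 2031 is a Saturday, so Fridays fall on 7, 14, 21, 28; the last is November 28.
1 April 2032 is a Thursday, so the first Sunday is April 4 and the third is April 18.
At the standard offset (UTC−04:00), 11:00 UTC − 4h = 07:00 Kesan Standard Time standard time.
The standard-time date in Kesan Standard Time, April 20, 2032, does not fall between 28 November 2031 and 18 April 2032, so daylight saving is not in effect and Kesan Standard Time is at UTC−04:00.
11:00 UTC − 4h = 07:00 Kesan Standard Time.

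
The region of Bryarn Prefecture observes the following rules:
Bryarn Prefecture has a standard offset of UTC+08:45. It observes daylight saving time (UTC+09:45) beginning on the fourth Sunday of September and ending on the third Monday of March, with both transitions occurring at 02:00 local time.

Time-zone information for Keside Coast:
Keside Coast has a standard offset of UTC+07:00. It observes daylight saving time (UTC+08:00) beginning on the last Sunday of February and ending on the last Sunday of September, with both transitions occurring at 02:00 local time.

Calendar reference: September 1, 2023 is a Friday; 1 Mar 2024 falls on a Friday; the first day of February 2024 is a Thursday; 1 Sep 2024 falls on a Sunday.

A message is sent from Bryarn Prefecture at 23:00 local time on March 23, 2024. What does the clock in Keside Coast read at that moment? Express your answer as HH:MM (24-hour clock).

22:15

1 September 2023 is a Friday, so the first Sunday is September 3 and the fourth is September 24.
1 March 2024 is a Friday, so the first Monday is March 4 and the third is March 18.
Daylight saving runs 24 September 2023 – 18 March 2024; March 23, 2024 is outside that window, so Bryarn Prefecture is on standard time at UTC+08:45.
23:00 Bryarn Prefecture − 8h45m = 14:15 UTC.
1 February 2024 is a Thursday, so Sundays fall on 4, 11, 18, 25; the last is February 25.
1 September 2024 is a Sunday, so Sundays fall on 1, 8, 15, 22, 29; the last is September 29.
At the standard offset (UTC+07:00), 14:15 UTC + 7h = 21:15 Keside Coast standard time.
The standard-time date in Keside Coast, March 23, 2024, lies within the daylight-saving period (25 February – 29 September), so Keside Coast is on daylight time, UTC+08:00.
14:15 UTC + 8h = 22:15 Keside Coast.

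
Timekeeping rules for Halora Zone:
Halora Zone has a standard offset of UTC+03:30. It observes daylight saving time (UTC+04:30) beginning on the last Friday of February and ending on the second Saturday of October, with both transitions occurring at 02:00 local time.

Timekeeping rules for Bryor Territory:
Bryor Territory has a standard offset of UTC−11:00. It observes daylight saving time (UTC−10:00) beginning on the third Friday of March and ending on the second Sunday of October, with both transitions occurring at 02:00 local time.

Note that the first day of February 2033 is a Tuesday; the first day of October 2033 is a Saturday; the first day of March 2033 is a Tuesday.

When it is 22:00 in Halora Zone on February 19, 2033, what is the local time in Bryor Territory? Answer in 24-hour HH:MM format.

1 February 2033 is a Tuesday, so Fridays fall on 4, 11, 18, 25; the last is February 25.
1 October 2033 is a Saturday, so the first Saturday is October 1 and the second is October 8.
February 19, 2033 does not fall between 25 February and 8 October, so daylight saving is not in effect and Halora Zone is at UTC+03:30.
22:00 Halora Zone − 3h30m = 18:30 UTC.
1 March 2033 is a Tuesday, so the first Friday is March 4 and the third is March 18.
1 October 2033 is a Saturday, so the first Sunday is October 2 and the second is October 9.
At the standard offset (UTC−11:00), 18:30 UTC − 11h = 07:30 Bryor Territory standard time.
The standard-time date in Bryor Territory, February 19, 2033, does not fall between 18 March and 9 October, so daylight saving is not in effect and Bryor Territory is at UTC−11:00.
18:30 UTC − 11h = 07:30 Bryor Territory.

07:30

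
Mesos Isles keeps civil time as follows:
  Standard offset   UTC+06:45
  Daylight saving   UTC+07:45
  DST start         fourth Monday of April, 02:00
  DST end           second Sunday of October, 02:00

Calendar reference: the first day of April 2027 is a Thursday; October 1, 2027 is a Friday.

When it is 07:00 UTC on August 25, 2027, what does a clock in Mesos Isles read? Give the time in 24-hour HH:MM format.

14:45

1 April 2027 is a Thursday, so the first Monday is April 5 and the fourth is April 26.
1 October 2027 is a Friday, so the first Sunday is October 3 and the second is October 10.
At the standard offset (UTC+06:45), 07:00 UTC + 6h45m = 13:45 Mesos Isles standard time.
Daylight saving runs 26 April – 10 October; the standard-time date in Mesos Isles, August 25, 2027, is inside that window, so Mesos Isles is at UTC+07:45.
07:00 UTC + 7h45m = 14:45 local.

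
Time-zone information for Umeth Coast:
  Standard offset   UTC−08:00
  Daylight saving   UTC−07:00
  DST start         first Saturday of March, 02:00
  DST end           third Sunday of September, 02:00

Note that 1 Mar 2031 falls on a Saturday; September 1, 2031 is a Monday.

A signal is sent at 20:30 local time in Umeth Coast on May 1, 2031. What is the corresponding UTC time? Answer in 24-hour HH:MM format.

1 March 2031 is a Saturday, so the first Saturday is March 1.
1 September 2031 is a Monday, so the first Sunday is September 7 and the third is September 21.
May 1, 2031 falls between 1 March and 21 September, so daylight saving is in effect and Umeth Coast is at UTC−07:00.
20:30 local + 7h = 03:30 UTC (rolling into the next day, 2 May 2031).

03:30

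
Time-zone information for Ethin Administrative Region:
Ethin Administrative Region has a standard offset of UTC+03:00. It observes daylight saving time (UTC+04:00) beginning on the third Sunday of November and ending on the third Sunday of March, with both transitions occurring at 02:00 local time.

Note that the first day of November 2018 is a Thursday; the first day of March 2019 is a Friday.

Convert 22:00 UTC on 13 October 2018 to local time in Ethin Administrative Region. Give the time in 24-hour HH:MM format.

01:00

1 November 2018 is a Thursday, so the first Sunday is November 4 and the third is November 18.
1 March 2019 is a Friday, so the first Sunday is March 3 and the third is March 17.
At the standard offset (UTC+03:00), 22:00 UTC + 3h = 01:00 Ethin Administrative Region standard time (rolling into the next day, 14 October 2018).
The standard-time date in Ethin Administrative Region, 14 October 2018, is outside the daylight-saving period (18 November 2018 – 17 March 2019), so Ethin Administrative Region is on standard time, UTC+03:00.
22:00 UTC + 3h = 01:00 local (rolling into the next day, 14 October 2018).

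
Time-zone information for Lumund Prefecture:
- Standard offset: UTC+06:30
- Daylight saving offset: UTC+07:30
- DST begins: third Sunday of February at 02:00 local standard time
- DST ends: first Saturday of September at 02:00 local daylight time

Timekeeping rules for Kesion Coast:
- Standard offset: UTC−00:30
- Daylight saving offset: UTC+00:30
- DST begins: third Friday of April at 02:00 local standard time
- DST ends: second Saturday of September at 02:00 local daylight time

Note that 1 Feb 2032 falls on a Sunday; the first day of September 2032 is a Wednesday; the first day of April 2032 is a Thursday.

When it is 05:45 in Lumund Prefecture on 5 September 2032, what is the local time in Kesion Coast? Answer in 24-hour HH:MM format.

1 February 2032 is a Sunday, so the first Sunday is February 1 and the third is February 15.
1 September 2032 is a Wednesday, so the first Saturday is September 4.
Daylight saving runs 15 February – 4 September; 5 September 2032 is outside that window, so Lumund Prefecture is on standard time at UTC+06:30.
05:45 Lumund Prefecture − 6h30m = 23:15 UTC (rolling into the previous day, 4 September 2032).
1 April 2032 is a Thursday, so the first Friday is April 2 and the third is April 16.
1 September 2032 is a Wednesday, so the first Saturday is September 4 and the second is September 11.
At the standard offset (UTC−00:30), 23:15 UTC − 0h30m = 22:45 Kesion Coast standard time.
The standard-time date in Kesion Coast, 4 September 2032, falls between 16 April and 11 September, so daylight saving is in effect and Kesion Coast is at UTC+00:30.
23:15 UTC + 0h30m = 23:45 Kesion Coast.

23:45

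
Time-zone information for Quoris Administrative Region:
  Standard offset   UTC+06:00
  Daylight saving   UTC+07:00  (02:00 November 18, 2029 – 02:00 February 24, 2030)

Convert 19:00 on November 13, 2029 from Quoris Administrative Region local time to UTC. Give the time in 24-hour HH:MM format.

13:00

November 13, 2029 is outside the daylight-saving period (18 November 2029 – 24 February 2030), so Quoris Administrative Region is on standard time, UTC+06:00.
19:00 local − 6h = 13:00 UTC.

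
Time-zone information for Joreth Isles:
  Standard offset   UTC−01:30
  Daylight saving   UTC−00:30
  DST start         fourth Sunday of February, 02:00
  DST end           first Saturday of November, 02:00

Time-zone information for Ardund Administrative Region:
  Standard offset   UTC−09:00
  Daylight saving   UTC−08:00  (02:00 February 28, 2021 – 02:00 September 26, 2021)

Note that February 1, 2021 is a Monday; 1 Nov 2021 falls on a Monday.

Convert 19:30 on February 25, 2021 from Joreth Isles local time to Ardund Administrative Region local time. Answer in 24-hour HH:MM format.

12:00

1 February 2021 is a Monday, so the first Sunday is February 7 and the fourth is February 28.
1 November 2021 is a Monday, so the first Saturday is November 6.
Daylight saving runs 28 February – 6 November; February 25, 2021 is outside that window, so Joreth Isles is on standard time at UTC−01:30.
19:30 Joreth Isles + 1h30m = 21:00 UTC.
At the standard offset (UTC−09:00), 21:00 UTC − 9h = 12:00 Ardund Administrative Region standard time.
The standard-time date in Ardund Administrative Region, February 25, 2021, does not fall between 28 February and 26 September, so daylight saving is not in effect and Ardund Administrative Region is at UTC−09:00.
21:00 UTC − 9h = 12:00 Ardund Administrative Region.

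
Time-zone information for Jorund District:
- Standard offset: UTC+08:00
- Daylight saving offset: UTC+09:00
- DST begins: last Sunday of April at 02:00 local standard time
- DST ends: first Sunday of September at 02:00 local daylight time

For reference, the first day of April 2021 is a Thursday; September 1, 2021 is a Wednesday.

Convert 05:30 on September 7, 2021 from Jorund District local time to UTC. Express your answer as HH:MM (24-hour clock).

1 April 2021 is a Thursday, so Sundays fall on 4, 11, 18, 25; the last is April 25.
1 September 2021 is a Wednesday, so the first Sunday is September 5.
Daylight saving runs 25 April – 5 September; September 7, 2021 is outside that window, so Jorund District is on standard time at UTC+08:00.
05:30 local − 8h = 21:30 UTC (rolling into the previous day, 6 September 2021).

21:30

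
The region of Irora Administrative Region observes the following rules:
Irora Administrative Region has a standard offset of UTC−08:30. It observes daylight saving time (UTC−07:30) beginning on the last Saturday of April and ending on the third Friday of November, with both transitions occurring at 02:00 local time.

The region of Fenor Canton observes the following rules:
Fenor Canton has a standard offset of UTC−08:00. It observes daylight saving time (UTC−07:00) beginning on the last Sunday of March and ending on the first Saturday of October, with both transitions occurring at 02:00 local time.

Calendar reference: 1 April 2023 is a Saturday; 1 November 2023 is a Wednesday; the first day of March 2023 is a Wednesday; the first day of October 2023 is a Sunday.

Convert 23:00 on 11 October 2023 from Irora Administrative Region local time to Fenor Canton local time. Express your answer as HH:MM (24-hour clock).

1 April 2023 is a Saturday, so Saturdays fall on 1, 8, 15, 22, 29; the last is April 29.
1 November 2023 is a Wednesday, so the first Friday is November 3 and the third is November 17.
11 October 2023 lies within the daylight-saving period (29 April – 17 November), so Irora Administrative Region is on daylight time, UTC−07:30.
23:00 Irora Administrative Region + 7h30m = 06:30 UTC (rolling into the next day, 12 October 2023).
1 March 2023 is a Wednesday, so Sundays fall on 5, 12, 19, 26; the last is March 26.
1 October 2023 is a Sunday, so the first Saturday is October 7.
At the standard offset (UTC−08:00), 06:30 UTC − 8h = 22:30 Fenor Canton standard time (rolling into the previous day, 11 October 2023).
The standard-time date in Fenor Canton, 11 October 2023, is outside the daylight-saving period (26 March – 7 October), so Fenor Canton is on standard time, UTC−08:00.
06:30 UTC − 8h = 22:30 Fenor Canton (rolling into the previous day, 11 October 2023).

22:30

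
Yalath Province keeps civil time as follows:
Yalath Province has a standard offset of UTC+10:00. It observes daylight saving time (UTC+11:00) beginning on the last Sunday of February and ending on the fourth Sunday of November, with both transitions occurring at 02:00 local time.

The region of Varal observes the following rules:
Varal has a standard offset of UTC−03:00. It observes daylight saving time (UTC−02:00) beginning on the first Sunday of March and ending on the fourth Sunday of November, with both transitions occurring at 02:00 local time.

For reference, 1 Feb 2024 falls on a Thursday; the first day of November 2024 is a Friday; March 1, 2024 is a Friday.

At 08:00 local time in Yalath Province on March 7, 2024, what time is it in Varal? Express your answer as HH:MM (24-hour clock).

1 February 2024 is a Thursday, so Sundays fall on 4, 11, 18, 25; the last is February 25.
1 November 2024 is a Friday, so the first Sunday is November 3 and the fourth is November 24.
March 7, 2024 lies within the daylight-saving period (25 February – 24 November), so Yalath Province is on daylight time, UTC+11:00.
08:00 Yalath Province − 11h = 21:00 UTC (rolling into the previous day, 6 March 2024).
1 March 2024 is a Friday, so the first Sunday is March 3.
1 November 2024 is a Friday, so the first Sunday is November 3 and the fourth is November 24.
At the standard offset (UTC−03:00), 21:00 UTC − 3h = 18:00 Varal standard time.
The standard-time date in Varal, March 6, 2024, falls between 3 March and 24 November, so daylight saving is in effect and Varal is at UTC−02:00.
21:00 UTC − 2h = 19:00 Varal.

19:00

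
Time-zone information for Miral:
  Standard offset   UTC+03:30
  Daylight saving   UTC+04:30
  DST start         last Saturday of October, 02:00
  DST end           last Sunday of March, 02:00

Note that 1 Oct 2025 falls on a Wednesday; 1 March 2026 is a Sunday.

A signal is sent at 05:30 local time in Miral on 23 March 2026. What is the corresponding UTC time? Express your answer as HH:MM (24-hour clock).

01:00

1 October 2025 is a Wednesday, so Saturdays fall on 4, 11, 18, 25; the last is October 25.
1 March 2026 is a Sunday, so Sundays fall on 1, 8, 15, 22, 29; the last is March 29.
23 March 2026 lies within the daylight-saving period (25 October 2025 – 29 March 2026), so Miral is on daylight time, UTC+04:30.
05:30 local − 4h30m = 01:00 UTC.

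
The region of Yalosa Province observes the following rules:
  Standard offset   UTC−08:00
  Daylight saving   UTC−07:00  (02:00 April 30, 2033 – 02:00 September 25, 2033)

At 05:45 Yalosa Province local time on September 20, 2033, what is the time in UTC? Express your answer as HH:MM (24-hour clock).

Daylight saving runs 30 April – 25 September; September 20, 2033 is inside that window, so Yalosa Province is at UTC−07:00.
05:45 local + 7h = 12:45 UTC.

12:45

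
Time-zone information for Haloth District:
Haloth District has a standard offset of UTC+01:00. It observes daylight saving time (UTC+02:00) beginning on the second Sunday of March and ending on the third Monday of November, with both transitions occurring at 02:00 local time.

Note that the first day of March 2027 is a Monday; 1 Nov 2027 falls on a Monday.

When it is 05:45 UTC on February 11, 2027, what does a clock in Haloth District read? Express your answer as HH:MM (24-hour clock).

06:45

1 March 2027 is a Monday, so the first Sunday is March 7 and the second is March 14.
1 November 2027 is a Monday, so the first Monday is November 1 and the third is November 15.
At the standard offset (UTC+01:00), 05:45 UTC + 1h = 06:45 Haloth District standard time.
The standard-time date in Haloth District, February 11, 2027, does not fall between 14 March and 15 November, so daylight saving is not in effect and Haloth District is at UTC+01:00.
05:45 UTC + 1h = 06:45 local.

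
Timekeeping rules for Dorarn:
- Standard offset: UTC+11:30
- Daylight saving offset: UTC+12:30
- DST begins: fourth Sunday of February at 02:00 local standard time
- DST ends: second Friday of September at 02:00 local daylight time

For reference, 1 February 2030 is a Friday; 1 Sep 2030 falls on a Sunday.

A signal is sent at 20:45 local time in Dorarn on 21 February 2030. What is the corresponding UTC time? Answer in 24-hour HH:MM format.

1 February 2030 is a Friday, so the first Sunday is February 3 and the fourth is February 24.
1 September 2030 is a Sunday, so the first Friday is September 6 and the second is September 13.
21 February 2030 is outside the daylight-saving period (24 February – 13 September), so Dorarn is on standard time, UTC+11:30.
20:45 local − 11h30m = 09:15 UTC.

09:15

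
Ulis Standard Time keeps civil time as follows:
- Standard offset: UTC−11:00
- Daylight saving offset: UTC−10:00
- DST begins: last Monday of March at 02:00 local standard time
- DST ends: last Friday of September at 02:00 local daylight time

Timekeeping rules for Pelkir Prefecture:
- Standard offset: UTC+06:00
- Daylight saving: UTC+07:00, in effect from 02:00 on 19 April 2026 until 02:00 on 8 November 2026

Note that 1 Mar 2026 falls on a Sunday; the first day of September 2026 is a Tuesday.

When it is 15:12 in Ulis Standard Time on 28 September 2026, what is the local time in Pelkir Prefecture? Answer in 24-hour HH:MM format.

09:12

1 March 2026 is a Sunday, so Mondays fall on 2, 9, 16, 23, 30; the last is March 30.
1 September 2026 is a Tuesday, so Fridays fall on 4, 11, 18, 25; the last is September 25.
28 September 2026 does not fall between 30 March and 25 September, so daylight saving is not in effect and Ulis Standard Time is at UTC−11:00.
15:12 Ulis Standard Time + 11h = 02:12 UTC (rolling into the next day, 29 September 2026).
At the standard offset (UTC+06:00), 02:12 UTC + 6h = 08:12 Pelkir Prefecture standard time.
Daylight saving runs 19 April – 8 November; the standard-time date in Pelkir Prefecture, 29 September 2026, is inside that window, so Pelkir Prefecture is at UTC+07:00.
02:12 UTC + 7h = 09:12 Pelkir Prefecture.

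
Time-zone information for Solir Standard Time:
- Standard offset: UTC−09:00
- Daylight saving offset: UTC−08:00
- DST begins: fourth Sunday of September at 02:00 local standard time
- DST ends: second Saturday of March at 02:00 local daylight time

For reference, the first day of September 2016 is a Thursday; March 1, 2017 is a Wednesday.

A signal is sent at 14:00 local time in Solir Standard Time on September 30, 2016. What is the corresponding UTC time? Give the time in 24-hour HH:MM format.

22:00

1 September 2016 is a Thursday, so the first Sunday is September 4 and the fourth is September 25.
1 March 2017 is a Wednesday, so the first Saturday is March 4 and the second is March 11.
September 30, 2016 lies within the daylight-saving period (25 September 2016 – 11 March 2017), so Solir Standard Time is on daylight time, UTC−08:00.
14:00 local + 8h = 22:00 UTC.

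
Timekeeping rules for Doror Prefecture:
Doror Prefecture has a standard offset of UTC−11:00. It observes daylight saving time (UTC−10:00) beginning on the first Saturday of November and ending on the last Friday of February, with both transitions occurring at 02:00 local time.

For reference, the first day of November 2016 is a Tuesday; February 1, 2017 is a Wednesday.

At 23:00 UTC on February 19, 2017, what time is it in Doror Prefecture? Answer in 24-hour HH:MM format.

13:00

1 November 2016 is a Tuesday, so the first Saturday is November 5.
1 February 2017 is a Wednesday, so Fridays fall on 3, 10, 17, 24; the last is February 24.
At the standard offset (UTC−11:00), 23:00 UTC − 11h = 12:00 Doror Prefecture standard time.
The standard-time date in Doror Prefecture, February 19, 2017, falls between 5 November 2016 and 24 February 2017, so daylight saving is in effect and Doror Prefecture is at UTC−10:00.
23:00 UTC − 10h = 13:00 local.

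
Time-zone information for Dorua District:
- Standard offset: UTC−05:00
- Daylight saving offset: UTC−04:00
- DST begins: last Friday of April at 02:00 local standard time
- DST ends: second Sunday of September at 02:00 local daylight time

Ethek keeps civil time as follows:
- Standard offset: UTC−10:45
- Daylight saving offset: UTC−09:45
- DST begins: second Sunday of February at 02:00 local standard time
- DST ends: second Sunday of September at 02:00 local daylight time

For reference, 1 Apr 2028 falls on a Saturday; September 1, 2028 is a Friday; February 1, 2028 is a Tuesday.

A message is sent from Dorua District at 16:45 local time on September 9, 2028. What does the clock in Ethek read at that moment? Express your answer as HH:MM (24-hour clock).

11:00

1 April 2028 is a Saturday, so Fridays fall on 7, 14, 21, 28; the last is April 28.
1 September 2028 is a Friday, so the first Sunday is September 3 and the second is September 10.
September 9, 2028 falls between 28 April and 10 September, so daylight saving is in effect and Dorua District is at UTC−04:00.
16:45 Dorua District + 4h = 20:45 UTC.
1 February 2028 is a Tuesday, so the first Sunday is February 6 and the second is February 13.
1 September 2028 is a Friday, so the first Sunday is September 3 and the second is September 10.
At the standard offset (UTC−10:45), 20:45 UTC − 10h45m = 10:00 Ethek standard time.
The standard-time date in Ethek, September 9, 2028, lies within the daylight-saving period (13 February – 10 September), so Ethek is on daylight time, UTC−09:45.
20:45 UTC − 9h45m = 11:00 Ethek.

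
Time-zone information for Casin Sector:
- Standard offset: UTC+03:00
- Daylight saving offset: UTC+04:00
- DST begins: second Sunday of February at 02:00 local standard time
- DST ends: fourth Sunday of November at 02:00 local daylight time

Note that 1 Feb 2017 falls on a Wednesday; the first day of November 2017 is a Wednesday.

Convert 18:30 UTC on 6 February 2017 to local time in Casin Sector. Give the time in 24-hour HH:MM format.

1 February 2017 is a Wednesday, so the first Sunday is February 5 and the second is February 12.
1 November 2017 is a Wednesday, so the first Sunday is November 5 and the fourth is November 26.
At the standard offset (UTC+03:00), 18:30 UTC + 3h = 21:30 Casin Sector standard time.
The standard-time date in Casin Sector, 6 February 2017, does not fall between 12 February and 26 November, so daylight saving is not in effect and Casin Sector is at UTC+03:00.
18:30 UTC + 3h = 21:30 local.

21:30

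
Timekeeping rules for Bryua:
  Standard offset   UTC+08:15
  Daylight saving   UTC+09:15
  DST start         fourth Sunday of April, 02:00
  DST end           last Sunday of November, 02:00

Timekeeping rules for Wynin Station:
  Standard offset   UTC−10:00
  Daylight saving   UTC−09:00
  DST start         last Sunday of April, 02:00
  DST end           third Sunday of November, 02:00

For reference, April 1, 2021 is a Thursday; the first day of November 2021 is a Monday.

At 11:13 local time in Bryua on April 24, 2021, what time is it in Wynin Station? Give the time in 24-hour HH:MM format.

16:58

1 April 2021 is a Thursday, so the first Sunday is April 4 and the fourth is April 25.
1 November 2021 is a Monday, so Sundays fall on 7, 14, 21, 28; the last is November 28.
April 24, 2021 is outside the daylight-saving period (25 April – 28 November), so Bryua is on standard time, UTC+08:15.
11:13 Bryua − 8h15m = 02:58 UTC.
1 April 2021 is a Thursday, so Sundays fall on 4, 11, 18, 25; the last is April 25.
1 November 2021 is a Monday, so the first Sunday is November 7 and the third is November 21.
At the standard offset (UTC−10:00), 02:58 UTC − 10h = 16:58 Wynin Station standard time (rolling into the previous day, 23 April 2021).
Daylight saving runs 25 April – 21 November; the standard-time date in Wynin Station, April 23, 2021, is outside that window, so Wynin Station is on standard time at UTC−10:00.
02:58 UTC − 10h = 16:58 Wynin Station (rolling into the previous day, 23 April 2021).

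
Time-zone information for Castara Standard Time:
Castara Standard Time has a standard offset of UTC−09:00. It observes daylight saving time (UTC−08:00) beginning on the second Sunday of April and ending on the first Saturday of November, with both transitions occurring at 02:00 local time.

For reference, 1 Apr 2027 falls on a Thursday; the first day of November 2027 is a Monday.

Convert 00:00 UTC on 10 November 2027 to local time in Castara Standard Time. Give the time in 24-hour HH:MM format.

1 April 2027 is a Thursday, so the first Sunday is April 4 and the second is April 11.
1 November 2027 is a Monday, so the first Saturday is November 6.
At the standard offset (UTC−09:00), 00:00 UTC − 9h = 15:00 Castara Standard Time standard time (rolling into the previous day, 9 November 2027).
The standard-time date in Castara Standard Time, 9 November 2027, does not fall between 11 April and 6 November, so daylight saving is not in effect and Castara Standard Time is at UTC−09:00.
00:00 UTC − 9h = 15:00 local (rolling into the previous day, 9 November 2027).

15:00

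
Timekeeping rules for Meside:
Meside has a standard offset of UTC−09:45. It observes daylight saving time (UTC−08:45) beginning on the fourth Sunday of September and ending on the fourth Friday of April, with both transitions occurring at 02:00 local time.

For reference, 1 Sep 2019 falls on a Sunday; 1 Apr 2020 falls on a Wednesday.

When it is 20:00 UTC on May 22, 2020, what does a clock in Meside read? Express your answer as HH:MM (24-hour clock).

1 September 2019 is a Sunday, so the first Sunday is September 1 and the fourth is September 22.
1 April 2020 is a Wednesday, so the first Friday is April 3 and the fourth is April 24.
At the standard offset (UTC−09:45), 20:00 UTC − 9h45m = 10:15 Meside standard time.
The standard-time date in Meside, May 22, 2020, is outside the daylight-saving period (22 September 2019 – 24 April 2020), so Meside is on standard time, UTC−09:45.
20:00 UTC − 9h45m = 10:15 local.

10:15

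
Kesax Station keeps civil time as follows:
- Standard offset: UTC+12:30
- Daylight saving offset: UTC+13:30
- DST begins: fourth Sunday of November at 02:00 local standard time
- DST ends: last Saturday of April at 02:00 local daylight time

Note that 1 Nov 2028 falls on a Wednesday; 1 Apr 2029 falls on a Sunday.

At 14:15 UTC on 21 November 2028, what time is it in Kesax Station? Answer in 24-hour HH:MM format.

1 November 2028 is a Wednesday, so the first Sunday is November 5 and the fourth is November 26.
1 April 2029 is a Sunday, so Saturdays fall on 7, 14, 21, 28; the last is April 28.
At the standard offset (UTC+12:30), 14:15 UTC + 12h30m = 02:45 Kesax Station standard time (rolling into the next day, 22 November 2028).
The standard-time date in Kesax Station, 22 November 2028, does not fall between 26 November 2028 and 28 April 2029, so daylight saving is not in effect and Kesax Station is at UTC+12:30.
14:15 UTC + 12h30m = 02:45 local (rolling into the next day, 22 November 2028).

02:45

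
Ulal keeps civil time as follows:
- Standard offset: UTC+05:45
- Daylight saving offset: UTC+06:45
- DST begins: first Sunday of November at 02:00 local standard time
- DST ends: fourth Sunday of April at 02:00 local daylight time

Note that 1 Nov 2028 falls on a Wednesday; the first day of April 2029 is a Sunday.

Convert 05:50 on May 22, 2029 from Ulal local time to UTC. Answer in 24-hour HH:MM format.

00:05

1 November 2028 is a Wednesday, so the first Sunday is November 5.
1 April 2029 is a Sunday, so the first Sunday is April 1 and the fourth is April 22.
Daylight saving runs 5 November 2028 – 22 April 2029; May 22, 2029 is outside that window, so Ulal is on standard time at UTC+05:45.
05:50 local − 5h45m = 00:05 UTC.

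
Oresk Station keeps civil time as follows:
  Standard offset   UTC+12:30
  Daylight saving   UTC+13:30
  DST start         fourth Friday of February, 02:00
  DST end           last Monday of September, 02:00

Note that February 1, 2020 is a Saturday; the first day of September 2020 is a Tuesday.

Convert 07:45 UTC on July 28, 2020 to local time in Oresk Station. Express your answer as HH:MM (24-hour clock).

1 February 2020 is a Saturday, so the first Friday is February 7 and the fourth is February 28.
1 September 2020 is a Tuesday, so Mondays fall on 7, 14, 21, 28; the last is September 28.
At the standard offset (UTC+12:30), 07:45 UTC + 12h30m = 20:15 Oresk Station standard time.
The standard-time date in Oresk Station, July 28, 2020, falls between 28 February and 28 September, so daylight saving is in effect and Oresk Station is at UTC+13:30.
07:45 UTC + 13h30m = 21:15 local.

21:15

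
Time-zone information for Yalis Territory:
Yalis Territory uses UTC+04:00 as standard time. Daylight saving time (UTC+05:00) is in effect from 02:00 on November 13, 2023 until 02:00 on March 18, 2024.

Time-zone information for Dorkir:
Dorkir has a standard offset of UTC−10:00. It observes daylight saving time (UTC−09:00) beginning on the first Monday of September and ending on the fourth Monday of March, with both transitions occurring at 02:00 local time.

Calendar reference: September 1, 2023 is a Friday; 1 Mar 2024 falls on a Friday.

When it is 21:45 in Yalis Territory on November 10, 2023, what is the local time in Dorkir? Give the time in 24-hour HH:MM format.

November 10, 2023 does not fall between 13 November 2023 and 18 March 2024, so daylight saving is not in effect and Yalis Territory is at UTC+04:00.
21:45 Yalis Territory − 4h = 17:45 UTC.
1 September 2023 is a Friday, so the first Monday is September 4.
1 March 2024 is a Friday, so the first Monday is March 4 and the fourth is March 25.
At the standard offset (UTC−10:00), 17:45 UTC − 10h = 07:45 Dorkir standard time.
The standard-time date in Dorkir, November 10, 2023, falls between 4 September 2023 and 25 March 2024, so daylight saving is in effect and Dorkir is at UTC−09:00.
17:45 UTC − 9h = 08:45 Dorkir.

08:45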